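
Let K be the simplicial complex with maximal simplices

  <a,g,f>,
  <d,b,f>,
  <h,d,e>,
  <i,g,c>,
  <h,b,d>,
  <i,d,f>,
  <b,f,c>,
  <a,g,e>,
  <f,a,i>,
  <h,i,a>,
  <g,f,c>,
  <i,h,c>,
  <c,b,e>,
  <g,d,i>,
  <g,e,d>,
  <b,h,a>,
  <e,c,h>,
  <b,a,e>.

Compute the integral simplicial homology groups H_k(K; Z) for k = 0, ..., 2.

Take the total order a < b < c < d < e < f < g < h < i on the vertex set. Then K (dimension 2) consists of the simplices:

  0-simplices (9): a, b, c, d, e, f, g, h, i
  1-simplices (27): ab, ae, af, ag, ah, ai, bc, bd, be, bf, bh, ce, cf, cg, ch, ci, de, df, dg, dh, di, eg, eh, fg, fi, gi, hi
  2-simplices (18): abe, abh, aeg, afg, afi, ahi, bce, bcf, bdf, bdh, ceh, cfg, cgi, chi, deg, deh, dfi, dgi

giving chain groups C_0 ≅ Z^9, C_1 ≅ Z^27, C_2 ≅ Z^18.

Boundary ∂_1: C_1 → C_0 sends each edge [p,q] (with p < q) to q − p. For instance
  ∂fg = g − f.
The resulting 9×27 matrix has rank 8, and its Smith normal form has invariant factors (1,1,1,1,1,1,1,1).

∂_2: C_2 → C_1 acts by ∂[p,q,r] = [q,r] − [p,r] + [p,q]. For instance
  ∂dgi = gi − di + dg,
  ∂abh = bh − ah + ab.
The 27×18 boundary matrix has rank 18 and Smith normal form diag(1,1,1,1,1,1,1,1,1,1,1,1,1,1,1,1,1,2).

Computing H_k = (kernel of ∂_k) / (image of ∂_{k+1}):

  H_0: rank C_0 − rank ∂_1 = 9 − 8 = 1, and the invariant factors of ∂_1 are all 1, so H_0 ≅ Z.
  H_1: rank ker ∂_1 − rank ∂_2 = (27 − 8) − 18 = 1, and ∂_2 has invariant factor 2 > 1, so H_1 ≅ Z ⊕ Z/2Z.
  H_2: rank ker ∂_2 − rank ∂_3 = (18 − 18) − 0 = 0, and there is no ∂_3, so H_2 ≅ 0.

As a check, the Euler characteristic is 9 − 27 + 18 = 0, which agrees with 1 − 1 + 0 = 0.

H_0 = Z,  H_1 = Z ⊕ Z/2Z,  H_2 = 0.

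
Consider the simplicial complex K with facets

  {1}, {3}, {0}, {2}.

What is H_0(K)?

H_0 = Z^4.

Fix the vertex order 0 < 1 < 2 < 3 and write every simplex with vertices in increasing order. Then dim K = 0 and the simplices of K are:

  0-simplices (4): [0], [1], [2], [3]

giving chain groups C_0 ≅ Z^4.

Reading off H_k = ker ∂_k / im ∂_{k+1}:

  H_0: rank C_0 − rank ∂_1 = 4 − 0 = 4, and there is no ∂_1, so H_0 = Z^4.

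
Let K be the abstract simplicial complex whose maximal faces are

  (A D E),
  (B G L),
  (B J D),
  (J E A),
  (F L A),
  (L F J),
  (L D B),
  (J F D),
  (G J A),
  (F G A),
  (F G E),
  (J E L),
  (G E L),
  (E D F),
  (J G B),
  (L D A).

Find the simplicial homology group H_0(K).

Fix the vertex order A < B < D < E < F < G < J < L and write every simplex with vertices in increasing order. Then dim K = 2 and the simplices of K are:

  0-simplices (8): A, B, D, E, F, G, J, L
  1-simplices (24): AD, AE, AF, AG, AJ, AL, BD, BG, BJ, BL, DE, DF, DJ, DL, EF, EG, EJ, EL, FG, FJ, FL, GJ, GL, JL
  2-simplices (16): ADE, ADL, AEJ, AFG, AFL, AGJ, BDJ, BDL, BGJ, BGL, DEF, DFJ, EFG, EGL, EJL, FJL

so the chain groups are C_0 ≅ Z^8, C_1 ≅ Z^24, C_2 ≅ Z^16.

The boundary map ∂_1: C_1 → C_0 maps an edge to its endpoints' difference, ∂[p,q] = q − p.
As a 8×24 matrix over Z this has rank 7, with invariant factors (1,1,1,1,1,1,1).

∂_2: C_2 → C_1 sends each 2-simplex [p,q,r] to [q,r] − [p,r] + [p,q]. For instance
  ∂AFG = FG − AG + AF,
  ∂AFL = FL − AL + AF.
As a 24×16 matrix over Z this has rank 15, with invariant factors (1,1,1,1,1,1,1,1,1,1,1,1,1,1,1).

Reading off H_k = ker ∂_k / im ∂_{k+1}:

  H_0: rank C_0 − rank ∂_1 = 8 − 7 = 1, and the invariant factors of ∂_1 are all 1, so H_0 = Z.

(K is a triangulation of the torus T^2.)

H_0 = Z.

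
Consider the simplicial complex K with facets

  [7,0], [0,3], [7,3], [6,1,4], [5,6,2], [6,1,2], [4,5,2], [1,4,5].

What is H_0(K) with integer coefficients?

K has 8 vertices, 13 edges, 5 triangles.
rank ∂_0 = 0, rank ∂_1 = 6 ⇒ b_0 = 8 − 0 − 6 = 2; all invariant factors of ∂_1 are 1 so no torsion. So H_0 ≅ Z^2.

H_0 ≅ Z^2.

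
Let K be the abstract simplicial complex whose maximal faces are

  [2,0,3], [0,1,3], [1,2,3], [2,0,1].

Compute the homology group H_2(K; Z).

H_2 ≅ Z.

Fix the vertex order 0 < 1 < 2 < 3 and write every simplex with vertices in increasing order. Then dim K = 2 and the simplices of K are:

  0-simplices (4): [0], [1], [2], [3]
  1-simplices (6): [0,1], [0,2], [0,3], [1,2], [1,3], [2,3]
  2-simplices (4): [0,1,2], [0,1,3], [0,2,3], [1,2,3]

so the chain groups are C_0 ≅ Z^4, C_1 ≅ Z^6, C_2 ≅ Z^4.

The boundary map ∂_1: C_1 → C_0 is given by ∂[p,q] = [q] − [p]. For instance
  ∂[1,3] = [3] − [1].
This gives a 4×6 integer matrix of rank 3; reducing to Smith normal form yields diagonal entries (1,1,1).

∂_2: C_2 → C_1 acts by ∂[p,q,r] = [q,r] − [p,r] + [p,q]. For instance
  ∂[1,2,3] = [2,3] − [1,3] + [1,2],
  ∂[0,1,2] = [1,2] − [0,2] + [0,1].
This gives a 6×4 integer matrix of rank 3; reducing to Smith normal form yields diagonal entries (1,1,1).

From H_k ≅ ker(∂_k) / im(∂_{k+1}) we obtain:

  H_2: rank ker ∂_2 − rank ∂_3 = (4 − 3) − 0 = 1, and there is no ∂_3, so H_2 ≅ Z.

(K is a triangulation of the 2-sphere S^2.)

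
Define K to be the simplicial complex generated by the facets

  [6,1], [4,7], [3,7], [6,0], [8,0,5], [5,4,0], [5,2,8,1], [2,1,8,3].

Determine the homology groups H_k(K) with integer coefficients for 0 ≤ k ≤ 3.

H_0 ≅ Z,  H_1 ≅ Z^2,  H_2 = 0,  H_3 = 0.

Take the total order 0 < 1 < 2 < 3 < 4 < 5 < 6 < 7 < 8 on the vertex set. Then K (dimension 3) consists of the simplices:

  0-simplices (9): [0], [1], [2], [3], [4], [5], [6], [7], [8]
  1-simplices (17): [0,4], [0,5], [0,6], [0,8], [1,2], [1,3], [1,5], [1,6], [1,8], [2,3], [2,5], [2,8], [3,7], [3,8], [4,5], [4,7], [5,8]
  2-simplices (9): [0,4,5], [0,5,8], [1,2,3], [1,2,5], [1,2,8], [1,3,8], [1,5,8], [2,3,8], [2,5,8]
  3-simplices (2): [1,2,3,8], [1,2,5,8]

giving chain groups C_0 ≅ Z^9, C_1 ≅ Z^17, C_2 ≅ Z^9, C_3 ≅ Z^2.

Boundary ∂_1: C_1 → C_0 maps an edge to its endpoints' difference, ∂[p,q] = q − p.
As a 9×17 matrix over Z this has rank 8, with invariant factors (1,1,1,1,1,1,1,1).

∂_2: C_2 → C_1 sends each 2-simplex [p,q,r] to [q,r] − [p,r] + [p,q]. For instance
  ∂[1,2,5] = [2,5] − [1,5] + [1,2],
  ∂[1,2,8] = [2,8] − [1,8] + [1,2].
The 17×9 boundary matrix has rank 7 and Smith normal form diag(1,1,1,1,1,1,1).

∂_3: C_3 → C_2 sends each 3-simplex σ to the alternating sum Σ_i (−1)^i (σ with its i-th vertex removed). For instance
  ∂[1,2,3,8] = [2,3,8] − [1,3,8] + [1,2,8] − [1,2,3],
  ∂[1,2,5,8] = [2,5,8] − [1,5,8] + [1,2,8] − [1,2,5].
As a 9×2 matrix over Z this has rank 2, with invariant factors (1,1).

Computing H_k = (kernel of ∂_k) / (image of ∂_{k+1}):

  H_0: rank C_0 − rank ∂_1 = 9 − 8 = 1, and the invariant factors of ∂_1 are all 1, so H_0 = Z.
  H_1: rank ker ∂_1 − rank ∂_2 = (17 − 8) − 7 = 2, and the invariant factors of ∂_2 are all 1, so H_1 = Z^2.
  H_2: rank ker ∂_2 − rank ∂_3 = (9 − 7) − 2 = 0, and the invariant factors of ∂_3 are all 1, so H_2 = 0.
  H_3: rank ker ∂_3 − rank ∂_4 = (2 − 2) − 0 = 0, and there is no ∂_4, so H_3 = 0.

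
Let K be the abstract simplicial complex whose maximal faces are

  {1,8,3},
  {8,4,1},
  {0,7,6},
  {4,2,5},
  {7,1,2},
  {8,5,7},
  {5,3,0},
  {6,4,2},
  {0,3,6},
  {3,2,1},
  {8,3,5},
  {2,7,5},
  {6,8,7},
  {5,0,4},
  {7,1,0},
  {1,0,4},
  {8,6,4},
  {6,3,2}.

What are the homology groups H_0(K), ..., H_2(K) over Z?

H_0 = Z,  H_1 = Z^2,  H_2 = Z.

Fix the vertex order 0 < 1 < 2 < 3 < 4 < 5 < 6 < 7 < 8 and write every simplex with vertices in increasing order. Then dim K = 2 and the simplices of K are:

  0-simplices (9): [0], [1], [2], [3], [4], [5], [6], [7], [8]
  1-simplices (27): (27 of them)
  2-simplices (18): [0,1,4], [0,1,7], [0,3,5], [0,3,6], [0,4,5], [0,6,7], [1,2,3], [1,2,7], [1,3,8], [1,4,8], [2,3,6], [2,4,5], [2,4,6], [2,5,7], [3,5,8], [4,6,8], [5,7,8], [6,7,8]

Hence C_0 ≅ Z^9, C_1 ≅ Z^27, C_2 ≅ Z^18.

The boundary map ∂_1: C_1 → C_0 sends each edge [p,q] (with p < q) to q − p. For instance
  ∂[5,7] = [7] − [5].
This gives a 9×27 integer matrix of rank 8; reducing to Smith normal form yields diagonal entries (1,1,1,1,1,1,1,1).

∂_2: C_2 → C_1 sends each 2-simplex [p,q,r] to [q,r] − [p,r] + [p,q]. For instance
  ∂[1,2,3] = [2,3] − [1,3] + [1,2],
  ∂[5,7,8] = [7,8] − [5,8] + [5,7].
This gives a 27×18 integer matrix of rank 17; reducing to Smith normal form yields diagonal entries (1,1,1,1,1,1,1,1,1,1,1,1,1,1,1,1,1).

Now H_k = ker ∂_k / im ∂_{k+1}, so:

  H_0: rank C_0 − rank ∂_1 = 9 − 8 = 1, and the invariant factors of ∂_1 are all 1, so H_0 ≅ Z.
  H_1: rank ker ∂_1 − rank ∂_2 = (27 − 8) − 17 = 2, and the invariant factors of ∂_2 are all 1, so H_1 ≅ Z^2.
  H_2: rank ker ∂_2 − rank ∂_3 = (18 − 17) − 0 = 1, and there is no ∂_3, so H_2 ≅ Z.

As a check, the Euler characteristic is 9 − 27 + 18 = 0, which agrees with 1 − 2 + 1 = 0.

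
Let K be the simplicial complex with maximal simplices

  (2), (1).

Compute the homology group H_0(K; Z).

K has 2 vertices.
rank ∂_0 = 0, rank ∂_1 = 0 ⇒ b_0 = 2 − 0 − 0 = 2. So H_0 ≅ Z^2.

H_0 ≅ Z^2.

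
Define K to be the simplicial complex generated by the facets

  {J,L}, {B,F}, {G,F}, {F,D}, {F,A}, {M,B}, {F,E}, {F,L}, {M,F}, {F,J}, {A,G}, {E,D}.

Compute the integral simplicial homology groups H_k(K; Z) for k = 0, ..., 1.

H_0 = Z,  H_1 = Z^4.

Fix the vertex order A < B < D < E < F < G < J < L < M and write every simplex with vertices in increasing order. Then dim K = 1 and the simplices of K are:

  0-simplices (9): A, B, D, E, F, G, J, L, M
  1-simplices (12): AF, AG, BF, BM, DE, DF, EF, FG, FJ, FL, FM, JL

so the chain groups are C_0 ≅ Z^9, C_1 ≅ Z^12.

The boundary map ∂_1: C_1 → C_0 sends each edge [p,q] (with p < q) to q − p. For instance
  ∂JL = L − J.
The resulting 9×12 matrix has rank 8, and its Smith normal form has invariant factors (1,1,1,1,1,1,1,1).

Computing H_k = (kernel of ∂_k) / (image of ∂_{k+1}):

  H_0: rank C_0 − rank ∂_1 = 9 − 8 = 1, and the invariant factors of ∂_1 are all 1, so H_0 ≅ Z.
  H_1: rank ker ∂_1 − rank ∂_2 = (12 − 8) − 0 = 4, and there is no ∂_2, so H_1 ≅ Z^4.

As a check, the Euler characteristic is 9 − 12 = -3, which agrees with 1 − 4 = -3.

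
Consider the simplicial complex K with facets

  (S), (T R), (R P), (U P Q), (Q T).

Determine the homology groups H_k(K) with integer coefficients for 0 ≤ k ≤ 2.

H_0 ≅ Z^2,  H_1 ≅ Z,  H_2 = 0.

Take the total order P < Q < R < S < T < U on the vertex set. Then K (dimension 2) consists of the simplices:

  0-simplices (6): P, Q, R, S, T, U
  1-simplices (6): PQ, PR, PU, QT, QU, RT
  2-simplices (1): PQU

Hence C_0 ≅ Z^6, C_1 ≅ Z^6, C_2 ≅ Z^1.

Boundary ∂_1: C_1 → C_0 maps an edge to its endpoints' difference, ∂[p,q] = q − p.
This gives a 6×6 integer matrix of rank 4; reducing to Smith normal form yields diagonal entries (1,1,1,1).

The boundary map ∂_2: C_2 → C_1 sends each 2-simplex [p,q,r] to [q,r] − [p,r] + [p,q]. For instance
  ∂PQU = QU − PU + PQ.
The 6×1 boundary matrix has rank 1 and Smith normal form diag(1).

From H_k ≅ ker(∂_k) / im(∂_{k+1}) we obtain:

  H_0: rank C_0 − rank ∂_1 = 6 − 4 = 2, and the invariant factors of ∂_1 are all 1, so H_0 = Z^2.
  H_1: rank ker ∂_1 − rank ∂_2 = (6 − 4) − 1 = 1, and the invariant factors of ∂_2 are all 1, so H_1 = Z.
  H_2: rank ker ∂_2 − rank ∂_3 = (1 − 1) − 0 = 0, and there is no ∂_3, so H_2 = 0.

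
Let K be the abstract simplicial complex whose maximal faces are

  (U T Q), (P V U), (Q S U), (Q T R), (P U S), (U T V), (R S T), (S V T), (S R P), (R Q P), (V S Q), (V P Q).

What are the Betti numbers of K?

b_0 = 1, b_1 = 0, b_2 = 0.

We work with the vertex ordering P < Q < R < S < T < U < V. The simplices of K, each written with vertices in increasing order, are:

  0-simplices (7): P, Q, R, S, T, U, V
  1-simplices (18): PQ, PR, PS, PU, PV, QR, QS, QT, QU, QV, RS, RT, ST, SU, SV, TU, TV, UV
  2-simplices (12): PQR, PQV, PRS, PSU, PUV, QRT, QSU, QSV, QTU, RST, STV, TUV

giving chain groups C_0 ≅ Z^7, C_1 ≅ Z^18, C_2 ≅ Z^12.

∂_1: C_1 → C_0 is given by ∂[p,q] = [q] − [p]. For instance
  ∂SU = U − S.
The resulting 7×18 matrix has rank 6, and its Smith normal form has invariant factors (1,1,1,1,1,1).

Boundary ∂_2: C_2 → C_1 sends each 2-simplex [p,q,r] to [q,r] − [p,r] + [p,q]. For instance
  ∂QTU = TU − QU + QT,
  ∂QSU = SU − QU + QS.
This gives a 18×12 integer matrix of rank 12; reducing to Smith normal form yields diagonal entries (1,1,1,1,1,1,1,1,1,1,1,2).

From H_k ≅ ker(∂_k) / im(∂_{k+1}) we obtain:

  H_0: rank C_0 − rank ∂_1 = 7 − 6 = 1, and the invariant factors of ∂_1 are all 1, so H_0 = Z.
  H_1: rank ker ∂_1 − rank ∂_2 = (18 − 6) − 12 = 0, and ∂_2 has invariant factor 2 > 1, so H_1 = Z/2.
  H_2: rank ker ∂_2 − rank ∂_3 = (12 − 12) − 0 = 0, and there is no ∂_3, so H_2 = 0.

As a check, the Euler characteristic is 7 − 18 + 12 = 1, which agrees with 1 − 0 + 0 = 1.

Hence the Betti numbers are b_0 = 1, b_1 = 0, b_2 = 0.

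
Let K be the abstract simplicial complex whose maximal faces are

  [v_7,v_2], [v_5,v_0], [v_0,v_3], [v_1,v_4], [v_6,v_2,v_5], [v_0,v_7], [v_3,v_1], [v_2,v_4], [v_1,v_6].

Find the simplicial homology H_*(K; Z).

Take the total order v_0 < v_1 < v_2 < v_3 < v_4 < v_5 < v_6 < v_7 on the vertex set. Then K (dimension 2) consists of the simplices:

  0-simplices (8): [v_0], [v_1], [v_2], [v_3], [v_4], [v_5], [v_6], [v_7]
  1-simplices (11): [v_0,v_3], [v_0,v_5], [v_0,v_7], [v_1,v_3], [v_1,v_4], [v_1,v_6], [v_2,v_4], [v_2,v_5], [v_2,v_6], [v_2,v_7], [v_5,v_6]
  2-simplices (1): [v_2,v_5,v_6]

giving chain groups C_0 ≅ Z^8, C_1 ≅ Z^11, C_2 ≅ Z^1.

∂_1: C_1 → C_0 sends each edge [p,q] (with p < q) to q − p. For instance
  ∂[v_5,v_6] = [v_6] − [v_5].
As a 8×11 matrix over Z this has rank 7, with invariant factors (1,1,1,1,1,1,1).

∂_2: C_2 → C_1 sends each 2-simplex [p,q,r] to [q,r] − [p,r] + [p,q]. For instance
  ∂[v_2,v_5,v_6] = [v_5,v_6] − [v_2,v_6] + [v_2,v_5].
As a 11×1 matrix over Z this has rank 1, with invariant factors (1).

Computing H_k = (kernel of ∂_k) / (image of ∂_{k+1}):

  H_0: rank C_0 − rank ∂_1 = 8 − 7 = 1, and the invariant factors of ∂_1 are all 1, so H_0 ≅ Z.
  H_1: rank ker ∂_1 − rank ∂_2 = (11 − 7) − 1 = 3, and the invariant factors of ∂_2 are all 1, so H_1 ≅ Z^3.
  H_2: rank ker ∂_2 − rank ∂_3 = (1 − 1) − 0 = 0, and there is no ∂_3, so H_2 ≅ 0.

H_0 = Z,  H_1 = Z^3,  H_2 = 0.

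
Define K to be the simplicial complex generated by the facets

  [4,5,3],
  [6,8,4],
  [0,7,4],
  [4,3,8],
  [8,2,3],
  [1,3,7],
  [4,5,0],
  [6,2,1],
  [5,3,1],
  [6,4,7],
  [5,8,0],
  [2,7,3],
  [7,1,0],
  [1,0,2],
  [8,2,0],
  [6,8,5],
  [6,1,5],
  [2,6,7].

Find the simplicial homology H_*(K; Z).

K has 9 vertices, 27 edges, 18 triangles.
rank ∂_0 = 0, rank ∂_1 = 8 ⇒ b_0 = 9 − 0 − 8 = 1; all invariant factors of ∂_1 are 1 so no torsion. So H_0 = Z.
rank ∂_1 = 8, rank ∂_2 = 18 ⇒ b_1 = 27 − 8 − 18 = 1; ∂_2 has invariant factor(s) [2] giving torsion. So H_1 = Z ⊕ Z/2.
rank ∂_2 = 18, rank ∂_3 = 0 ⇒ b_2 = 18 − 18 − 0 = 0. So H_2 = 0.

H_0 ≅ Z,  H_1 ≅ Z ⊕ Z/2,  H_2 = 0.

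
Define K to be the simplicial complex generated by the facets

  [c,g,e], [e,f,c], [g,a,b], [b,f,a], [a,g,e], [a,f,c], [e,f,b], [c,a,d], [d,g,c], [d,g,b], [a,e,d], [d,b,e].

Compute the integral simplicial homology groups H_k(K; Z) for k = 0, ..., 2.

H_0 ≅ Z,  H_1 ≅ Z/2Z,  H_2 = 0.

K has 7 vertices, 18 edges, 12 triangles.
rank ∂_0 = 0, rank ∂_1 = 6 ⇒ b_0 = 7 − 0 − 6 = 1; all invariant factors of ∂_1 are 1 so no torsion. So H_0 = Z.
rank ∂_1 = 6, rank ∂_2 = 12 ⇒ b_1 = 18 − 6 − 12 = 0; ∂_2 has invariant factor(s) [2] giving torsion. So H_1 = Z/2Z.
rank ∂_2 = 12, rank ∂_3 = 0 ⇒ b_2 = 12 − 12 − 0 = 0. So H_2 = 0.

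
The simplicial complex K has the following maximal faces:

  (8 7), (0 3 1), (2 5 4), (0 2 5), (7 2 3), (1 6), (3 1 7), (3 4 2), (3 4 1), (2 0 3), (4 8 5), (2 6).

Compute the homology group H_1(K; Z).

Take the total order 0 < 1 < 2 < 3 < 4 < 5 < 6 < 7 < 8 on the vertex set. Then K (dimension 2) consists of the simplices:

  0-simplices (9): [0], [1], [2], [3], [4], [5], [6], [7], [8]
  1-simplices (19): [0,1], [0,2], [0,3], [0,5], [1,3], [1,4], [1,6], [1,7], [2,3], [2,4], [2,5], [2,6], [2,7], [3,4], [3,7], [4,5], [4,8], [5,8], [7,8]
  2-simplices (9): [0,1,3], [0,2,3], [0,2,5], [1,3,4], [1,3,7], [2,3,4], [2,3,7], [2,4,5], [4,5,8]

giving chain groups C_0 ≅ Z^9, C_1 ≅ Z^19, C_2 ≅ Z^9.

The boundary map ∂_1: C_1 → C_0 maps an edge to its endpoints' difference, ∂[p,q] = q − p. For instance
  ∂[4,5] = [5] − [4].
The 9×19 boundary matrix has rank 8 and Smith normal form diag(1,1,1,1,1,1,1,1).

The boundary map ∂_2: C_2 → C_1 sends each 2-simplex [p,q,r] to [q,r] − [p,r] + [p,q]. For instance
  ∂[2,3,7] = [3,7] − [2,7] + [2,3],
  ∂[0,2,5] = [2,5] − [0,5] + [0,2].
The 19×9 boundary matrix has rank 9 and Smith normal form diag(1,1,1,1,1,1,1,1,1).

Now H_k = ker ∂_k / im ∂_{k+1}, so:

  H_1: rank ker ∂_1 − rank ∂_2 = (19 − 8) − 9 = 2, and the invariant factors of ∂_2 are all 1, so H_1 ≅ Z^2.

H_1 ≅ Z^2.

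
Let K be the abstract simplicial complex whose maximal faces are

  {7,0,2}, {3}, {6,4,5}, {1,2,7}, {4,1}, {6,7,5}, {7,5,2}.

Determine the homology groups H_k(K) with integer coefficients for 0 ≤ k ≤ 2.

Fix the vertex order 0 < 1 < 2 < 3 < 4 < 5 < 6 < 7 and write every simplex with vertices in increasing order. Then dim K = 2 and the simplices of K are:

  0-simplices (8): [0], [1], [2], [3], [4], [5], [6], [7]
  1-simplices (12): [0,2], [0,7], [1,2], [1,4], [1,7], [2,5], [2,7], [4,5], [4,6], [5,6], [5,7], [6,7]
  2-simplices (5): [0,2,7], [1,2,7], [2,5,7], [4,5,6], [5,6,7]

so the chain groups are C_0 ≅ Z^8, C_1 ≅ Z^12, C_2 ≅ Z^5.

The boundary map ∂_1: C_1 → C_0 sends each edge [p,q] (with p < q) to q − p.
The 8×12 boundary matrix has rank 6 and Smith normal form diag(1,1,1,1,1,1).

The boundary map ∂_2: C_2 → C_1 maps a triangle to the signed sum of its edges. For instance
  ∂[0,2,7] = [2,7] − [0,7] + [0,2],
  ∂[4,5,6] = [5,6] − [4,6] + [4,5].
The 12×5 boundary matrix has rank 5 and Smith normal form diag(1,1,1,1,1).

Now H_k = ker ∂_k / im ∂_{k+1}, so:

  H_0: rank C_0 − rank ∂_1 = 8 − 6 = 2, and the invariant factors of ∂_1 are all 1, so H_0 ≅ Z^2.
  H_1: rank ker ∂_1 − rank ∂_2 = (12 − 6) − 5 = 1, and the invariant factors of ∂_2 are all 1, so H_1 ≅ Z.
  H_2: rank ker ∂_2 − rank ∂_3 = (5 − 5) − 0 = 0, and there is no ∂_3, so H_2 ≅ 0.

As a check, the Euler characteristic is 8 − 12 + 5 = 1, which agrees with 2 − 1 + 0 = 1.

H_0 = Z^2,  H_1 = Z,  H_2 = 0.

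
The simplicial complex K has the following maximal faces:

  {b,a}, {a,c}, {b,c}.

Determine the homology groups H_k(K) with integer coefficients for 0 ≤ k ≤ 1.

H_0 = Z,  H_1 = Z.

Fix the vertex order a < b < c and write every simplex with vertices in increasing order. Then dim K = 1 and the simplices of K are:

  0-simplices (3): a, b, c
  1-simplices (3): ab, ac, bc

giving chain groups C_0 ≅ Z^3, C_1 ≅ Z^3.

The boundary map ∂_1: C_1 → C_0 is given by ∂[p,q] = [q] − [p]. For instance
  ∂ac = c − a.
The 3×3 boundary matrix has rank 2 and Smith normal form diag(1,1).

Computing H_k = (kernel of ∂_k) / (image of ∂_{k+1}):

  H_0: rank C_0 − rank ∂_1 = 3 − 2 = 1, and the invariant factors of ∂_1 are all 1, so H_0 ≅ Z.
  H_1: rank ker ∂_1 − rank ∂_2 = (3 − 2) − 0 = 1, and there is no ∂_2, so H_1 ≅ Z.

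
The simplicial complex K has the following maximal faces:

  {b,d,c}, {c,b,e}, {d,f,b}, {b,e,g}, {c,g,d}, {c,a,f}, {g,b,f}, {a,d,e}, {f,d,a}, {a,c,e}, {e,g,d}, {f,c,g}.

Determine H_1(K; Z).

H_1 ≅ Z/2.

K has 7 vertices, 18 edges, 12 triangles.
rank ∂_1 = 6, rank ∂_2 = 12 ⇒ b_1 = 18 − 6 − 12 = 0; ∂_2 has invariant factor(s) [2] giving torsion. So H_1 ≅ Z/2.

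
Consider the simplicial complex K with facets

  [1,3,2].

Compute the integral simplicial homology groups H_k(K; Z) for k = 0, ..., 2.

Fix the vertex order 1 < 2 < 3 and write every simplex with vertices in increasing order. Then dim K = 2 and the simplices of K are:

  0-simplices (3): [1], [2], [3]
  1-simplices (3): [1,2], [1,3], [2,3]
  2-simplices (1): [1,2,3]

so the chain groups are C_0 ≅ Z^3, C_1 ≅ Z^3, C_2 ≅ Z^1.

∂_1: C_1 → C_0 maps an edge to its endpoints' difference, ∂[p,q] = q − p. For instance
  ∂[2,3] = [3] − [2].
As a 3×3 matrix over Z this has rank 2, with invariant factors (1,1).

∂_2: C_2 → C_1 maps a triangle to the signed sum of its edges. For instance
  ∂[1,2,3] = [2,3] − [1,3] + [1,2].
The resulting 3×1 matrix has rank 1, and its Smith normal form has invariant factors (1).

From H_k ≅ ker(∂_k) / im(∂_{k+1}) we obtain:

  H_0: rank C_0 − rank ∂_1 = 3 − 2 = 1, and the invariant factors of ∂_1 are all 1, so H_0 = Z.
  H_1: rank ker ∂_1 − rank ∂_2 = (3 − 2) − 1 = 0, and the invariant factors of ∂_2 are all 1, so H_1 = 0.
  H_2: rank ker ∂_2 − rank ∂_3 = (1 − 1) − 0 = 0, and there is no ∂_3, so H_2 = 0.

(K is a triangulation of the 2-simplex.)

H_0 ≅ Z,  H_1 = 0,  H_2 = 0.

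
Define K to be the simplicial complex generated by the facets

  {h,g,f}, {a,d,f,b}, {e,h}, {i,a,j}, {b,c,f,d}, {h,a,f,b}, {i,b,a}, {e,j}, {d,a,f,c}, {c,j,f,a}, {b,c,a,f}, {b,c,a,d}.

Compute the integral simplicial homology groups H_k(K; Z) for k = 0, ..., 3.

K has 10 vertices, 23 edges, 19 triangles, 7 3-simplices.
rank ∂_0 = 0, rank ∂_1 = 9 ⇒ b_0 = 10 − 0 − 9 = 1; all invariant factors of ∂_1 are 1 so no torsion. So H_0 = Z.
rank ∂_1 = 9, rank ∂_2 = 13 ⇒ b_1 = 23 − 9 − 13 = 1; all invariant factors of ∂_2 are 1 so no torsion. So H_1 = Z.
rank ∂_2 = 13, rank ∂_3 = 6 ⇒ b_2 = 19 − 13 − 6 = 0; all invariant factors of ∂_3 are 1 so no torsion. So H_2 = 0.
rank ∂_3 = 6, rank ∂_4 = 0 ⇒ b_3 = 7 − 6 − 0 = 1. So H_3 = Z.

H_0 = Z,  H_1 = Z,  H_2 = 0,  H_3 = Z.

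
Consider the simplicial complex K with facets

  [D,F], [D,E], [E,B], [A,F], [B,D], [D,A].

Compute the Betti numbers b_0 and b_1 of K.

b_0 = 1, b_1 = 2.

Take the total order A < B < D < E < F on the vertex set. Then K (dimension 1) consists of the simplices:

  0-simplices (5): A, B, D, E, F
  1-simplices (6): AD, AF, BD, BE, DE, DF

Hence C_0 ≅ Z^5, C_1 ≅ Z^6.

∂_1: C_1 → C_0 maps an edge to its endpoints' difference, ∂[p,q] = q − p. For instance
  ∂DE = E − D.
This gives a 5×6 integer matrix of rank 4; reducing to Smith normal form yields diagonal entries (1,1,1,1).

Reading off H_k = ker ∂_k / im ∂_{k+1}:

  H_0: rank C_0 − rank ∂_1 = 5 − 4 = 1, and the invariant factors of ∂_1 are all 1, so H_0 ≅ Z.
  H_1: rank ker ∂_1 − rank ∂_2 = (6 − 4) − 0 = 2, and there is no ∂_2, so H_1 ≅ Z^2.

Hence the Betti numbers are b_0 = 1, b_1 = 2.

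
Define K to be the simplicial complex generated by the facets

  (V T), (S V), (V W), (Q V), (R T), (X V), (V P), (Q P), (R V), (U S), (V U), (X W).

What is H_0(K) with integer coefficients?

We work with the vertex ordering P < Q < R < S < T < U < V < W < X. The simplices of K, each written with vertices in increasing order, are:

  0-simplices (9): P, Q, R, S, T, U, V, W, X
  1-simplices (12): PQ, PV, QV, RT, RV, SU, SV, TV, UV, VW, VX, WX

Hence C_0 ≅ Z^9, C_1 ≅ Z^12.

∂_1: C_1 → C_0 is given by ∂[p,q] = [q] − [p]. For instance
  ∂RT = T − R.
This gives a 9×12 integer matrix of rank 8; reducing to Smith normal form yields diagonal entries (1,1,1,1,1,1,1,1).

From H_k ≅ ker(∂_k) / im(∂_{k+1}) we obtain:

  H_0: rank C_0 − rank ∂_1 = 9 − 8 = 1, and the invariant factors of ∂_1 are all 1, so H_0 ≅ Z.

(K is a triangulation of a wedge of 4 circles.)

H_0 ≅ Z.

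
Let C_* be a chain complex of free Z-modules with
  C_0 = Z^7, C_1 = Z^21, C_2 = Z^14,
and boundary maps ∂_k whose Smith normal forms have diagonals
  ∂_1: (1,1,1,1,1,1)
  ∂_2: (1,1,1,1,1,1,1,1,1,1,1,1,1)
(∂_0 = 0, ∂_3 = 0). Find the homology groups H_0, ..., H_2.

H_0 ≅ Z,  H_1 ≅ Z^2,  H_2 ≅ Z.

H_0: b_0 = 7 − 0 − 6 = 1; torsion from ∂_1 factors > 1: none. So H_0 ≅ Z.
H_1: b_1 = 21 − 6 − 13 = 2; torsion from ∂_2 factors > 1: none. So H_1 ≅ Z^2.
H_2: b_2 = 14 − 13 − 0 = 1; torsion from ∂_3 factors > 1: none. So H_2 ≅ Z.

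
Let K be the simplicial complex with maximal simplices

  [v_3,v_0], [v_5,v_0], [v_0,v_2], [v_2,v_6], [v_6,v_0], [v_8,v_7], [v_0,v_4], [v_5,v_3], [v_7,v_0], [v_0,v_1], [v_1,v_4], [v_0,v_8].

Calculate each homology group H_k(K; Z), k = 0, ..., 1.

K has 9 vertices, 12 edges.
rank ∂_0 = 0, rank ∂_1 = 8 ⇒ b_0 = 9 − 0 − 8 = 1; all invariant factors of ∂_1 are 1 so no torsion. So H_0 = Z.
rank ∂_1 = 8, rank ∂_2 = 0 ⇒ b_1 = 12 − 8 − 0 = 4. So H_1 = Z^4.

H_0 ≅ Z,  H_1 ≅ Z^4.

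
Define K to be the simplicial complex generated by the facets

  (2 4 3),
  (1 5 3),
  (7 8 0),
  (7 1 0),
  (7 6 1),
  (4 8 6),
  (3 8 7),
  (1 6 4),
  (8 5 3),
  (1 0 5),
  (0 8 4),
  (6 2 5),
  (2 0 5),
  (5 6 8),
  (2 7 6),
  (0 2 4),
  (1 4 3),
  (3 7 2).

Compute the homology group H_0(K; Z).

H_0 ≅ Z.

K has 9 vertices, 27 edges, 18 triangles.
rank ∂_0 = 0, rank ∂_1 = 8 ⇒ b_0 = 9 − 0 − 8 = 1; all invariant factors of ∂_1 are 1 so no torsion. So H_0 = Z.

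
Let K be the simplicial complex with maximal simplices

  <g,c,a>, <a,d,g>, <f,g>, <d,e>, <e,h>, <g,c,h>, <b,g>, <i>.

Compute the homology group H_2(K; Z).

We work with the vertex ordering a < b < c < d < e < f < g < h < i. The simplices of K, each written with vertices in increasing order, are:

  0-simplices (9): a, b, c, d, e, f, g, h, i
  1-simplices (11): ac, ad, ag, bg, cg, ch, de, dg, eh, fg, gh
  2-simplices (3): acg, adg, cgh

giving chain groups C_0 ≅ Z^9, C_1 ≅ Z^11, C_2 ≅ Z^3.

Boundary ∂_1: C_1 → C_0 maps an edge to its endpoints' difference, ∂[p,q] = q − p. For instance
  ∂cg = g − c.
As a 9×11 matrix over Z this has rank 7, with invariant factors (1,1,1,1,1,1,1).

Boundary ∂_2: C_2 → C_1 acts by ∂[p,q,r] = [q,r] − [p,r] + [p,q]. For instance
  ∂adg = dg − ag + ad,
  ∂acg = cg − ag + ac.
This gives a 11×3 integer matrix of rank 3; reducing to Smith normal form yields diagonal entries (1,1,1).

Now H_k = ker ∂_k / im ∂_{k+1}, so:

  H_2: rank ker ∂_2 − rank ∂_3 = (3 − 3) − 0 = 0, and there is no ∂_3, so H_2 ≅ 0.

H_2 ≅ 0.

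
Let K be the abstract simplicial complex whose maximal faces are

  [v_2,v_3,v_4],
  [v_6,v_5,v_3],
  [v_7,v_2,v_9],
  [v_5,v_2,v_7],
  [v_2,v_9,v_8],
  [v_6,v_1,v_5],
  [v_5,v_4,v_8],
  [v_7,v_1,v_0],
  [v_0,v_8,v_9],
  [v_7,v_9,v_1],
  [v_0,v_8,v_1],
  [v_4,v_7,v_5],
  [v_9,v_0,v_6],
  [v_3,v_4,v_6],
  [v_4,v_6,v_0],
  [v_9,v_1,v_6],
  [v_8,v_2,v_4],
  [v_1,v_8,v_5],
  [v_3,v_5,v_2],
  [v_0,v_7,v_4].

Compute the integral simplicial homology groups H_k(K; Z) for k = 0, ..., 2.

Fix the vertex order v_0 < v_1 < v_2 < v_3 < v_4 < v_5 < v_6 < v_7 < v_8 < v_9 and write every simplex with vertices in increasing order. Then dim K = 2 and the simplices of K are:

  0-simplices (10): [v_0], [v_1], [v_2], [v_3], [v_4], [v_5], [v_6], [v_7], [v_8], [v_9]
  1-simplices (30): (30 of them)
  2-simplices (20): (20 of them)

so the chain groups are C_0 ≅ Z^10, C_1 ≅ Z^30, C_2 ≅ Z^20.

Boundary ∂_1: C_1 → C_0 is given by ∂[p,q] = [q] − [p].
The resulting 10×30 matrix has rank 9, and its Smith normal form has invariant factors (1,1,1,1,1,1,1,1,1).

∂_2: C_2 → C_1 maps a triangle to the signed sum of its edges. For instance
  ∂[v_3,v_4,v_6] = [v_4,v_6] − [v_3,v_6] + [v_3,v_4],
  ∂[v_2,v_8,v_9] = [v_8,v_9] − [v_2,v_9] + [v_2,v_8].
The 30×20 boundary matrix has rank 20 and Smith normal form diag(1,1,1,1,1,1,1,1,1,1,1,1,1,1,1,1,1,1,1,2).

Now H_k = ker ∂_k / im ∂_{k+1}, so:

  H_0: rank C_0 − rank ∂_1 = 10 − 9 = 1, and the invariant factors of ∂_1 are all 1, so H_0 = Z.
  H_1: rank ker ∂_1 − rank ∂_2 = (30 − 9) − 20 = 1, and ∂_2 has invariant factor 2 > 1, so H_1 = Z ⊕ Z/2.
  H_2: rank ker ∂_2 − rank ∂_3 = (20 − 20) − 0 = 0, and there is no ∂_3, so H_2 = 0.

H_0 ≅ Z,  H_1 ≅ Z ⊕ Z/2,  H_2 = 0.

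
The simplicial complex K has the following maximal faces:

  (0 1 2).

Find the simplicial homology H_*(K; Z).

H_0 ≅ Z,  H_1 = 0,  H_2 = 0.

We work with the vertex ordering 0 < 1 < 2. The simplices of K, each written with vertices in increasing order, are:

  0-simplices (3): [0], [1], [2]
  1-simplices (3): [0,1], [0,2], [1,2]
  2-simplices (1): [0,1,2]

Hence C_0 ≅ Z^3, C_1 ≅ Z^3, C_2 ≅ Z^1.

The boundary map ∂_1: C_1 → C_0 sends each edge [p,q] (with p < q) to q − p. For instance
  ∂[1,2] = [2] − [1].
As a 3×3 matrix over Z this has rank 2, with invariant factors (1,1).

∂_2: C_2 → C_1 maps a triangle to the signed sum of its edges. For instance
  ∂[0,1,2] = [1,2] − [0,2] + [0,1].
This gives a 3×1 integer matrix of rank 1; reducing to Smith normal form yields diagonal entries (1).

Now H_k = ker ∂_k / im ∂_{k+1}, so:

  H_0: rank C_0 − rank ∂_1 = 3 − 2 = 1, and the invariant factors of ∂_1 are all 1, so H_0 = Z.
  H_1: rank ker ∂_1 − rank ∂_2 = (3 − 2) − 1 = 0, and the invariant factors of ∂_2 are all 1, so H_1 = 0.
  H_2: rank ker ∂_2 − rank ∂_3 = (1 − 1) − 0 = 0, and there is no ∂_3, so H_2 = 0.

(K is a triangulation of the 2-simplex.)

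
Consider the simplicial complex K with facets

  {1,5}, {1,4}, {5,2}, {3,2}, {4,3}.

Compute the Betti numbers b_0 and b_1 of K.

b_0 = 1, b_1 = 1.

Take the total order 1 < 2 < 3 < 4 < 5 on the vertex set. Then K (dimension 1) consists of the simplices:

  0-simplices (5): [1], [2], [3], [4], [5]
  1-simplices (5): [1,4], [1,5], [2,3], [2,5], [3,4]

Hence C_0 ≅ Z^5, C_1 ≅ Z^5.

The boundary map ∂_1: C_1 → C_0 maps an edge to its endpoints' difference, ∂[p,q] = q − p. For instance
  ∂[2,5] = [5] − [2].
This gives a 5×5 integer matrix of rank 4; reducing to Smith normal form yields diagonal entries (1,1,1,1).

From H_k ≅ ker(∂_k) / im(∂_{k+1}) we obtain:

  H_0: rank C_0 − rank ∂_1 = 5 − 4 = 1, and the invariant factors of ∂_1 are all 1, so H_0 ≅ Z.
  H_1: rank ker ∂_1 − rank ∂_2 = (5 − 4) − 0 = 1, and there is no ∂_2, so H_1 ≅ Z.

Hence the Betti numbers are b_0 = 1, b_1 = 1.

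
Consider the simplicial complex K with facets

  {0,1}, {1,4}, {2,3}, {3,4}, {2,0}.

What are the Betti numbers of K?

Take the total order 0 < 1 < 2 < 3 < 4 on the vertex set. Then K (dimension 1) consists of the simplices:

  0-simplices (5): [0], [1], [2], [3], [4]
  1-simplices (5): [0,1], [0,2], [1,4], [2,3], [3,4]

so the chain groups are C_0 ≅ Z^5, C_1 ≅ Z^5.

∂_1: C_1 → C_0 is given by ∂[p,q] = [q] − [p].
The resulting 5×5 matrix has rank 4, and its Smith normal form has invariant factors (1,1,1,1).

Computing H_k = (kernel of ∂_k) / (image of ∂_{k+1}):

  H_0: rank C_0 − rank ∂_1 = 5 − 4 = 1, and the invariant factors of ∂_1 are all 1, so H_0 = Z.
  H_1: rank ker ∂_1 − rank ∂_2 = (5 − 4) − 0 = 1, and there is no ∂_2, so H_1 = Z.

As a check, the Euler characteristic is 5 − 5 = 0, which agrees with 1 − 1 = 0.
(K is a triangulation of the circle S^1.)

Hence the Betti numbers are b_0 = 1, b_1 = 1.

b_0 = 1, b_1 = 1.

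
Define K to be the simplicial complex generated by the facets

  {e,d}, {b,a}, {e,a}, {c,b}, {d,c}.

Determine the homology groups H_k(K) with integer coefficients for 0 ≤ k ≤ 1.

Order the vertices as a < b < c < d < e. Listing each simplex with vertices in this order, K has dimension 1 with simplices:

  0-simplices (5): a, b, c, d, e
  1-simplices (5): ab, ae, bc, cd, de

Hence C_0 ≅ Z^5, C_1 ≅ Z^5.

The boundary map ∂_1: C_1 → C_0 maps an edge to its endpoints' difference, ∂[p,q] = q − p.
The resulting 5×5 matrix has rank 4, and its Smith normal form has invariant factors (1,1,1,1).

Computing H_k = (kernel of ∂_k) / (image of ∂_{k+1}):

  H_0: rank C_0 − rank ∂_1 = 5 − 4 = 1, and the invariant factors of ∂_1 are all 1, so H_0 = Z.
  H_1: rank ker ∂_1 − rank ∂_2 = (5 − 4) − 0 = 1, and there is no ∂_2, so H_1 = Z.

(K is a triangulation of the circle S^1.)

H_0 = Z,  H_1 = Z.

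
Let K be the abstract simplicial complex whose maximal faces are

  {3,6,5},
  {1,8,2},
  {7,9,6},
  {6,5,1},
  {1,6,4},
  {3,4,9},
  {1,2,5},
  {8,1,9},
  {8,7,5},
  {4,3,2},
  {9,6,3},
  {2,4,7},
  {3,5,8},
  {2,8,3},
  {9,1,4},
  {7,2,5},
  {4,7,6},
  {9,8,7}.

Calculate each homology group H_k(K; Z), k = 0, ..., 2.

Order the vertices as 1 < 2 < 3 < 4 < 5 < 6 < 7 < 8 < 9. Listing each simplex with vertices in this order, K has dimension 2 with simplices:

  0-simplices (9): [1], [2], [3], [4], [5], [6], [7], [8], [9]
  1-simplices (27): (27 of them)
  2-simplices (18): [1,2,5], [1,2,8], [1,4,6], [1,4,9], [1,5,6], [1,8,9], [2,3,4], [2,3,8], [2,4,7], [2,5,7], [3,4,9], [3,5,6], [3,5,8], [3,6,9], [4,6,7], [5,7,8], [6,7,9], [7,8,9]

Hence C_0 ≅ Z^9, C_1 ≅ Z^27, C_2 ≅ Z^18.

The boundary map ∂_1: C_1 → C_0 maps an edge to its endpoints' difference, ∂[p,q] = q − p. For instance
  ∂[1,9] = [9] − [1].
This gives a 9×27 integer matrix of rank 8; reducing to Smith normal form yields diagonal entries (1,1,1,1,1,1,1,1).

Boundary ∂_2: C_2 → C_1 acts by ∂[p,q,r] = [q,r] − [p,r] + [p,q]. For instance
  ∂[3,5,8] = [5,8] − [3,8] + [3,5],
  ∂[3,6,9] = [6,9] − [3,9] + [3,6].
The resulting 27×18 matrix has rank 18, and its Smith normal form has invariant factors (1,1,1,1,1,1,1,1,1,1,1,1,1,1,1,1,1,2).

Computing H_k = (kernel of ∂_k) / (image of ∂_{k+1}):

  H_0: rank C_0 − rank ∂_1 = 9 − 8 = 1, and the invariant factors of ∂_1 are all 1, so H_0 ≅ Z.
  H_1: rank ker ∂_1 − rank ∂_2 = (27 − 8) − 18 = 1, and ∂_2 has invariant factor 2 > 1, so H_1 ≅ Z ⊕ Z_2.
  H_2: rank ker ∂_2 − rank ∂_3 = (18 − 18) − 0 = 0, and there is no ∂_3, so H_2 ≅ 0.

H_0 = Z,  H_1 = Z ⊕ Z_2,  H_2 = 0.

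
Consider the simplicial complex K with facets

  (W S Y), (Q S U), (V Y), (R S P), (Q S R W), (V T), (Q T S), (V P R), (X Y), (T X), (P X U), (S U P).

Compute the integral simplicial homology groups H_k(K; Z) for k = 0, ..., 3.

H_0 ≅ Z,  H_1 ≅ Z^4,  H_2 = 0,  H_3 = 0.

Order the vertices as P < Q < R < S < T < U < V < W < X < Y. Listing each simplex with vertices in this order, K has dimension 3 with simplices:

  0-simplices (10): P, Q, R, S, T, U, V, W, X, Y
  1-simplices (23): PR, PS, PU, PV, PX, QR, QS, QT, QU, QW, RS, RV, RW, ST, SU, SW, SY, TV, TX, UX, VY, WY, XY
  2-simplices (11): PRS, PRV, PSU, PUX, QRS, QRW, QST, QSU, QSW, RSW, SWY
  3-simplices (1): QRSW

giving chain groups C_0 ≅ Z^10, C_1 ≅ Z^23, C_2 ≅ Z^11, C_3 ≅ Z^1.

∂_1: C_1 → C_0 maps an edge to its endpoints' difference, ∂[p,q] = q − p. For instance
  ∂XY = Y − X.
As a 10×23 matrix over Z this has rank 9, with invariant factors (1,1,1,1,1,1,1,1,1).

∂_2: C_2 → C_1 sends each 2-simplex [p,q,r] to [q,r] − [p,r] + [p,q]. For instance
  ∂PRS = RS − PS + PR,
  ∂QST = ST − QT + QS.
The 23×11 boundary matrix has rank 10 and Smith normal form diag(1,1,1,1,1,1,1,1,1,1).

∂_3: C_3 → C_2 sends each 3-simplex σ to the alternating sum Σ_i (−1)^i (σ with its i-th vertex removed). For instance
  ∂QRSW = RSW − QSW + QRW − QRS.
The resulting 11×1 matrix has rank 1, and its Smith normal form has invariant factors (1).

Now H_k = ker ∂_k / im ∂_{k+1}, so:

  H_0: rank C_0 − rank ∂_1 = 10 − 9 = 1, and the invariant factors of ∂_1 are all 1, so H_0 ≅ Z.
  H_1: rank ker ∂_1 − rank ∂_2 = (23 − 9) − 10 = 4, and the invariant factors of ∂_2 are all 1, so H_1 ≅ Z^4.
  H_2: rank ker ∂_2 − rank ∂_3 = (11 − 10) − 1 = 0, and the invariant factors of ∂_3 are all 1, so H_2 ≅ 0.
  H_3: rank ker ∂_3 − rank ∂_4 = (1 − 1) − 0 = 0, and there is no ∂_4, so H_3 ≅ 0.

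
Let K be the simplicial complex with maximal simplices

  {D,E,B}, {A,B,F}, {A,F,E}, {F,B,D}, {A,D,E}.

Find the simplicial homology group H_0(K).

Order the vertices as A < B < D < E < F. Listing each simplex with vertices in this order, K has dimension 2 with simplices:

  0-simplices (5): A, B, D, E, F
  1-simplices (10): AB, AD, AE, AF, BD, BE, BF, DE, DF, EF
  2-simplices (5): ABF, ADE, AEF, BDE, BDF

so the chain groups are C_0 ≅ Z^5, C_1 ≅ Z^10, C_2 ≅ Z^5.

∂_1: C_1 → C_0 is given by ∂[p,q] = [q] − [p]. For instance
  ∂AE = E − A.
The resulting 5×10 matrix has rank 4, and its Smith normal form has invariant factors (1,1,1,1).

∂_2: C_2 → C_1 sends each 2-simplex [p,q,r] to [q,r] − [p,r] + [p,q]. For instance
  ∂BDE = DE − BE + BD,
  ∂ABF = BF − AF + AB.
As a 10×5 matrix over Z this has rank 5, with invariant factors (1,1,1,1,1).

Now H_k = ker ∂_k / im ∂_{k+1}, so:

  H_0: rank C_0 − rank ∂_1 = 5 − 4 = 1, and the invariant factors of ∂_1 are all 1, so H_0 ≅ Z.

H_0 ≅ Z.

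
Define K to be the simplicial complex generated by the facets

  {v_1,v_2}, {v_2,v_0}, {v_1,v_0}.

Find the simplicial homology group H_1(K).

H_1 = Z.

Fix the vertex order v_0 < v_1 < v_2 and write every simplex with vertices in increasing order. Then dim K = 1 and the simplices of K are:

  0-simplices (3): [v_0], [v_1], [v_2]
  1-simplices (3): [v_0,v_1], [v_0,v_2], [v_1,v_2]

giving chain groups C_0 ≅ Z^3, C_1 ≅ Z^3.

∂_1: C_1 → C_0 maps an edge to its endpoints' difference, ∂[p,q] = q − p. For instance
  ∂[v_1,v_2] = [v_2] − [v_1].
As a 3×3 matrix over Z this has rank 2, with invariant factors (1,1).

From H_k ≅ ker(∂_k) / im(∂_{k+1}) we obtain:

  H_1: rank ker ∂_1 − rank ∂_2 = (3 − 2) − 0 = 1, and there is no ∂_2, so H_1 ≅ Z.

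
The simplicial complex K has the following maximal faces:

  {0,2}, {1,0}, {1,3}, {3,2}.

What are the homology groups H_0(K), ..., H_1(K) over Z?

H_0 ≅ Z,  H_1 ≅ Z.

Order the vertices as 0 < 1 < 2 < 3. Listing each simplex with vertices in this order, K has dimension 1 with simplices:

  0-simplices (4): [0], [1], [2], [3]
  1-simplices (4): [0,1], [0,2], [1,3], [2,3]

Hence C_0 ≅ Z^4, C_1 ≅ Z^4.

∂_1: C_1 → C_0 sends each edge [p,q] (with p < q) to q − p. For instance
  ∂[1,3] = [3] − [1].
The resulting 4×4 matrix has rank 3, and its Smith normal form has invariant factors (1,1,1).

Reading off H_k = ker ∂_k / im ∂_{k+1}:

  H_0: rank C_0 − rank ∂_1 = 4 − 3 = 1, and the invariant factors of ∂_1 are all 1, so H_0 = Z.
  H_1: rank ker ∂_1 − rank ∂_2 = (4 − 3) − 0 = 1, and there is no ∂_2, so H_1 = Z.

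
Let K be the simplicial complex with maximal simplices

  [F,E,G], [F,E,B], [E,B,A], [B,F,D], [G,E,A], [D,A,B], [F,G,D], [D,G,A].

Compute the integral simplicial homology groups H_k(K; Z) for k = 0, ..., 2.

We work with the vertex ordering A < B < D < E < F < G. The simplices of K, each written with vertices in increasing order, are:

  0-simplices (6): A, B, D, E, F, G
  1-simplices (12): AB, AD, AE, AG, BD, BE, BF, DF, DG, EF, EG, FG
  2-simplices (8): ABD, ABE, ADG, AEG, BDF, BEF, DFG, EFG

so the chain groups are C_0 ≅ Z^6, C_1 ≅ Z^12, C_2 ≅ Z^8.

The boundary map ∂_1: C_1 → C_0 is given by ∂[p,q] = [q] − [p].
This gives a 6×12 integer matrix of rank 5; reducing to Smith normal form yields diagonal entries (1,1,1,1,1).

Boundary ∂_2: C_2 → C_1 maps a triangle to the signed sum of its edges. For instance
  ∂ABD = BD − AD + AB,
  ∂EFG = FG − EG + EF.
This gives a 12×8 integer matrix of rank 7; reducing to Smith normal form yields diagonal entries (1,1,1,1,1,1,1).

Now H_k = ker ∂_k / im ∂_{k+1}, so:

  H_0: rank C_0 − rank ∂_1 = 6 − 5 = 1, and the invariant factors of ∂_1 are all 1, so H_0 = Z.
  H_1: rank ker ∂_1 − rank ∂_2 = (12 − 5) − 7 = 0, and the invariant factors of ∂_2 are all 1, so H_1 = 0.
  H_2: rank ker ∂_2 − rank ∂_3 = (8 − 7) − 0 = 1, and there is no ∂_3, so H_2 = Z.

(K is a triangulation of the 2-sphere S^2.)

H_0 ≅ Z,  H_1 = 0,  H_2 ≅ Z.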